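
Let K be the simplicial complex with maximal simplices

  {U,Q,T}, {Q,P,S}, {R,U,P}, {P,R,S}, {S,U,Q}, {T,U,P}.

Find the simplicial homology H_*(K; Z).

H_0 ≅ Z,  H_1 ≅ Z,  H_2 = 0.

We work with the vertex ordering P < Q < R < S < T < U. The simplices of K, each written with vertices in increasing order, are:

  0-simplices (6): P, Q, R, S, T, U
  1-simplices (12): PQ, PR, PS, PT, PU, QS, QT, QU, RS, RU, SU, TU
  2-simplices (6): PQS, PRS, PRU, PTU, QSU, QTU

so the chain groups are C_0 ≅ Z^6, C_1 ≅ Z^12, C_2 ≅ Z^6.

Boundary ∂_1: C_1 → C_0 sends each edge [p,q] (with p < q) to q − p. For instance
  ∂SU = U − S.
This gives a 6×12 integer matrix of rank 5; reducing to Smith normal form yields diagonal entries (1,1,1,1,1).

The boundary map ∂_2: C_2 → C_1 maps a triangle to the signed sum of its edges. For instance
  ∂QTU = TU − QU + QT,
  ∂PTU = TU − PU + PT.
The 12×6 boundary matrix has rank 6 and Smith normal form diag(1,1,1,1,1,1).

From H_k ≅ ker(∂_k) / im(∂_{k+1}) we obtain:

  H_0: rank C_0 − rank ∂_1 = 6 − 5 = 1, and the invariant factors of ∂_1 are all 1, so H_0 = Z.
  H_1: rank ker ∂_1 − rank ∂_2 = (12 − 5) − 6 = 1, and the invariant factors of ∂_2 are all 1, so H_1 = Z.
  H_2: rank ker ∂_2 − rank ∂_3 = (6 − 6) − 0 = 0, and there is no ∂_3, so H_2 = 0.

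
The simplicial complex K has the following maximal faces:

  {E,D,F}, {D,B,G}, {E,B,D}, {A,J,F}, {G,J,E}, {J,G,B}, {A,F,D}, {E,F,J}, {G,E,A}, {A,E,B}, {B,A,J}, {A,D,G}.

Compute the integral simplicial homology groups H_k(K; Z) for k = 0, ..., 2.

We work with the vertex ordering A < B < D < E < F < G < J. The simplices of K, each written with vertices in increasing order, are:

  0-simplices (7): A, B, D, E, F, G, J
  1-simplices (18): AB, AD, AE, AF, AG, AJ, BD, BE, BG, BJ, DE, DF, DG, EF, EG, EJ, FJ, GJ
  2-simplices (12): ABE, ABJ, ADF, ADG, AEG, AFJ, BDE, BDG, BGJ, DEF, EFJ, EGJ

so the chain groups are C_0 ≅ Z^7, C_1 ≅ Z^18, C_2 ≅ Z^12.

Boundary ∂_1: C_1 → C_0 sends each edge [p,q] (with p < q) to q − p. For instance
  ∂AB = B − A.
As a 7×18 matrix over Z this has rank 6, with invariant factors (1,1,1,1,1,1).

The boundary map ∂_2: C_2 → C_1 acts by ∂[p,q,r] = [q,r] − [p,r] + [p,q]. For instance
  ∂BDG = DG − BG + BD,
  ∂AFJ = FJ − AJ + AF.
The resulting 18×12 matrix has rank 12, and its Smith normal form has invariant factors (1,1,1,1,1,1,1,1,1,1,1,2).

Reading off H_k = ker ∂_k / im ∂_{k+1}:

  H_0: rank C_0 − rank ∂_1 = 7 − 6 = 1, and the invariant factors of ∂_1 are all 1, so H_0 ≅ Z.
  H_1: rank ker ∂_1 − rank ∂_2 = (18 − 6) − 12 = 0, and ∂_2 has invariant factor 2 > 1, so H_1 ≅ Z_2.
  H_2: rank ker ∂_2 − rank ∂_3 = (12 − 12) − 0 = 0, and there is no ∂_3, so H_2 ≅ 0.

As a check, the Euler characteristic is 7 − 18 + 12 = 1, which agrees with 1 − 0 + 0 = 1.

H_0 = Z,  H_1 = Z_2,  H_2 = 0.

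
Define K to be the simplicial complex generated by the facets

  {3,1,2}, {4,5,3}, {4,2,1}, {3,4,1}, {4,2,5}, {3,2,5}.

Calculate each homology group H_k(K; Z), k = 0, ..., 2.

K has 5 vertices, 9 edges, 6 triangles.
rank ∂_0 = 0, rank ∂_1 = 4 ⇒ b_0 = 5 − 0 − 4 = 1; all invariant factors of ∂_1 are 1 so no torsion. So H_0 = Z.
rank ∂_1 = 4, rank ∂_2 = 5 ⇒ b_1 = 9 − 4 − 5 = 0; all invariant factors of ∂_2 are 1 so no torsion. So H_1 = 0.
rank ∂_2 = 5, rank ∂_3 = 0 ⇒ b_2 = 6 − 5 − 0 = 1. So H_2 = Z.

H_0 ≅ Z,  H_1 = 0,  H_2 ≅ Z.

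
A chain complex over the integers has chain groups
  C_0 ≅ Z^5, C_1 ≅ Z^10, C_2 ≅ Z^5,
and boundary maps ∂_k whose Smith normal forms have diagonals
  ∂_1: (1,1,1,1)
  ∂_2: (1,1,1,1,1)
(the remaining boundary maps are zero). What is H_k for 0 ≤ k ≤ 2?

H_0 = Z,  H_1 = Z,  H_2 = 0.

H_0: b_0 = 5 − 0 − 4 = 1; torsion from ∂_1 factors > 1: none. So H_0 = Z.
H_1: b_1 = 10 − 4 − 5 = 1; torsion from ∂_2 factors > 1: none. So H_1 = Z.
H_2: b_2 = 5 − 5 − 0 = 0; torsion from ∂_3 factors > 1: none. So H_2 = 0.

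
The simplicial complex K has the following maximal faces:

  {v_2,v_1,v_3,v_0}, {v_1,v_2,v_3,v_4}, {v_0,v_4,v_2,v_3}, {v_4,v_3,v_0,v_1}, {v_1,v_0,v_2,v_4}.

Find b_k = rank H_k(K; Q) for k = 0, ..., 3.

b_0 = 1, b_1 = 0, b_2 = 0, b_3 = 1.

K has 5 vertices, 10 edges, 10 triangles, 5 3-simplices.
rank ∂_0 = 0, rank ∂_1 = 4 ⇒ b_0 = 5 − 0 − 4 = 1; all invariant factors of ∂_1 are 1 so no torsion. So H_0 ≅ Z.
rank ∂_1 = 4, rank ∂_2 = 6 ⇒ b_1 = 10 − 4 − 6 = 0; all invariant factors of ∂_2 are 1 so no torsion. So H_1 ≅ 0.
rank ∂_2 = 6, rank ∂_3 = 4 ⇒ b_2 = 10 − 6 − 4 = 0; all invariant factors of ∂_3 are 1 so no torsion. So H_2 ≅ 0.
rank ∂_3 = 4, rank ∂_4 = 0 ⇒ b_3 = 5 − 4 − 0 = 1. So H_3 ≅ Z.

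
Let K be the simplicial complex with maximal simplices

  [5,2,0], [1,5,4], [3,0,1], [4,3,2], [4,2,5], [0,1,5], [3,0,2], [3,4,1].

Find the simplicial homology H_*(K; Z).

Fix the vertex order 0 < 1 < 2 < 3 < 4 < 5 and write every simplex with vertices in increasing order. Then dim K = 2 and the simplices of K are:

  0-simplices (6): [0], [1], [2], [3], [4], [5]
  1-simplices (12): [0,1], [0,2], [0,3], [0,5], [1,3], [1,4], [1,5], [2,3], [2,4], [2,5], [3,4], [4,5]
  2-simplices (8): [0,1,3], [0,1,5], [0,2,3], [0,2,5], [1,3,4], [1,4,5], [2,3,4], [2,4,5]

so the chain groups are C_0 ≅ Z^6, C_1 ≅ Z^12, C_2 ≅ Z^8.

∂_1: C_1 → C_0 is given by ∂[p,q] = [q] − [p].
The 6×12 boundary matrix has rank 5 and Smith normal form diag(1,1,1,1,1).

Boundary ∂_2: C_2 → C_1 sends each 2-simplex [p,q,r] to [q,r] − [p,r] + [p,q]. For instance
  ∂[0,2,3] = [2,3] − [0,3] + [0,2],
  ∂[2,4,5] = [4,5] − [2,5] + [2,4].
As a 12×8 matrix over Z this has rank 7, with invariant factors (1,1,1,1,1,1,1).

From H_k ≅ ker(∂_k) / im(∂_{k+1}) we obtain:

  H_0: rank C_0 − rank ∂_1 = 6 − 5 = 1, and the invariant factors of ∂_1 are all 1, so H_0 = Z.
  H_1: rank ker ∂_1 − rank ∂_2 = (12 − 5) − 7 = 0, and the invariant factors of ∂_2 are all 1, so H_1 = 0.
  H_2: rank ker ∂_2 − rank ∂_3 = (8 − 7) − 0 = 1, and there is no ∂_3, so H_2 = Z.

As a check, the Euler characteristic is 6 − 12 + 8 = 2, which agrees with 1 − 0 + 1 = 2.

H_0 ≅ Z,  H_1 = 0,  H_2 ≅ Z.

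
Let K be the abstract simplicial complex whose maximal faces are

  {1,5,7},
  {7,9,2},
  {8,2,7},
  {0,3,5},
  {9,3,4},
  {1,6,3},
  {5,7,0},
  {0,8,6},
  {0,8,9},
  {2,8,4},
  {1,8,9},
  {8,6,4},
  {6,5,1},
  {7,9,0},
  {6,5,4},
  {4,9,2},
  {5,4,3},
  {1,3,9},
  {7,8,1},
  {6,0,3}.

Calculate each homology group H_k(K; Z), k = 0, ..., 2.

Take the total order 0 < 1 < 2 < 3 < 4 < 5 < 6 < 7 < 8 < 9 on the vertex set. Then K (dimension 2) consists of the simplices:

  0-simplices (10): [0], [1], [2], [3], [4], [5], [6], [7], [8], [9]
  1-simplices (30): (30 of them)
  2-simplices (20): (20 of them)

so the chain groups are C_0 ≅ Z^10, C_1 ≅ Z^30, C_2 ≅ Z^20.

The boundary map ∂_1: C_1 → C_0 maps an edge to its endpoints' difference, ∂[p,q] = q − p. For instance
  ∂[3,9] = [9] − [3].
The resulting 10×30 matrix has rank 9, and its Smith normal form has invariant factors (1,1,1,1,1,1,1,1,1).

∂_2: C_2 → C_1 acts by ∂[p,q,r] = [q,r] − [p,r] + [p,q]. For instance
  ∂[1,7,8] = [7,8] − [1,8] + [1,7],
  ∂[4,6,8] = [6,8] − [4,8] + [4,6].
The resulting 30×20 matrix has rank 20, and its Smith normal form has invariant factors (1,1,1,1,1,1,1,1,1,1,1,1,1,1,1,1,1,1,1,2).

Computing H_k = (kernel of ∂_k) / (image of ∂_{k+1}):

  H_0: rank C_0 − rank ∂_1 = 10 − 9 = 1, and the invariant factors of ∂_1 are all 1, so H_0 ≅ Z.
  H_1: rank ker ∂_1 − rank ∂_2 = (30 − 9) − 20 = 1, and ∂_2 has invariant factor 2 > 1, so H_1 ≅ Z × Z/2.
  H_2: rank ker ∂_2 − rank ∂_3 = (20 − 20) − 0 = 0, and there is no ∂_3, so H_2 ≅ 0.

(K is a triangulation of the Klein bottle.)

H_0 ≅ Z,  H_1 ≅ Z × Z/2,  H_2 = 0.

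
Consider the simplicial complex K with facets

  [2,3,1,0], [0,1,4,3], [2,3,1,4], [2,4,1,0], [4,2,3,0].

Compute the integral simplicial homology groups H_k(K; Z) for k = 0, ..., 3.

Order the vertices as 0 < 1 < 2 < 3 < 4. Listing each simplex with vertices in this order, K has dimension 3 with simplices:

  0-simplices (5): [0], [1], [2], [3], [4]
  1-simplices (10): [0,1], [0,2], [0,3], [0,4], [1,2], [1,3], [1,4], [2,3], [2,4], [3,4]
  2-simplices (10): [0,1,2], [0,1,3], [0,1,4], [0,2,3], [0,2,4], [0,3,4], [1,2,3], [1,2,4], [1,3,4], [2,3,4]
  3-simplices (5): [0,1,2,3], [0,1,2,4], [0,1,3,4], [0,2,3,4], [1,2,3,4]

Hence C_0 ≅ Z^5, C_1 ≅ Z^10, C_2 ≅ Z^10, C_3 ≅ Z^5.

The boundary map ∂_1: C_1 → C_0 sends each edge [p,q] (with p < q) to q − p. For instance
  ∂[2,4] = [4] − [2].
As a 5×10 matrix over Z this has rank 4, with invariant factors (1,1,1,1).

∂_2: C_2 → C_1 maps a triangle to the signed sum of its edges. For instance
  ∂[0,1,4] = [1,4] − [0,4] + [0,1],
  ∂[1,2,3] = [2,3] − [1,3] + [1,2].
The 10×10 boundary matrix has rank 6 and Smith normal form diag(1,1,1,1,1,1).

The boundary map ∂_3: C_3 → C_2 sends each 3-simplex σ to the alternating sum Σ_i (−1)^i (σ with its i-th vertex removed). For instance
  ∂[0,1,2,4] = [1,2,4] − [0,2,4] + [0,1,4] − [0,1,2],
  ∂[0,1,3,4] = [1,3,4] − [0,3,4] + [0,1,4] − [0,1,3].
The 10×5 boundary matrix has rank 4 and Smith normal form diag(1,1,1,1).

Now H_k = ker ∂_k / im ∂_{k+1}, so:

  H_0: rank C_0 − rank ∂_1 = 5 − 4 = 1, and the invariant factors of ∂_1 are all 1, so H_0 ≅ Z.
  H_1: rank ker ∂_1 − rank ∂_2 = (10 − 4) − 6 = 0, and the invariant factors of ∂_2 are all 1, so H_1 ≅ 0.
  H_2: rank ker ∂_2 − rank ∂_3 = (10 − 6) − 4 = 0, and the invariant factors of ∂_3 are all 1, so H_2 ≅ 0.
  H_3: rank ker ∂_3 − rank ∂_4 = (5 − 4) − 0 = 1, and there is no ∂_4, so H_3 ≅ Z.

H_0 = Z,  H_1 = 0,  H_2 = 0,  H_3 = Z.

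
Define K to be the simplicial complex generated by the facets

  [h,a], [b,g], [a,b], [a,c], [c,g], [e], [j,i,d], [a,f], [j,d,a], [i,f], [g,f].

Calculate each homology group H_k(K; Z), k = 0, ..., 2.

K has 10 vertices, 13 edges, 2 triangles.
rank ∂_0 = 0, rank ∂_1 = 8 ⇒ b_0 = 10 − 0 − 8 = 2; all invariant factors of ∂_1 are 1 so no torsion. So H_0 = Z^2.
rank ∂_1 = 8, rank ∂_2 = 2 ⇒ b_1 = 13 − 8 − 2 = 3; all invariant factors of ∂_2 are 1 so no torsion. So H_1 = Z^3.
rank ∂_2 = 2, rank ∂_3 = 0 ⇒ b_2 = 2 − 2 − 0 = 0. So H_2 = 0.

H_0 ≅ Z^2,  H_1 ≅ Z^3,  H_2 = 0.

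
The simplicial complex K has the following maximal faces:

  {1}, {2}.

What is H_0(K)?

Order the vertices as 1 < 2. Listing each simplex with vertices in this order, K has dimension 0 with simplices:

  0-simplices (2): [1], [2]

so the chain groups are C_0 ≅ Z^2.

Reading off H_k = ker ∂_k / im ∂_{k+1}:

  H_0: rank C_0 − rank ∂_1 = 2 − 0 = 2, and there is no ∂_1, so H_0 = Z^2.

(K is a triangulation of a set of 2 points.)

H_0 = Z^2.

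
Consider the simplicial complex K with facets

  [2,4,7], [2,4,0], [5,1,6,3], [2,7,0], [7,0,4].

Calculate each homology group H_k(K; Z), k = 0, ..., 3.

We work with the vertex ordering 0 < 1 < 2 < 3 < 4 < 5 < 6 < 7. The simplices of K, each written with vertices in increasing order, are:

  0-simplices (8): [0], [1], [2], [3], [4], [5], [6], [7]
  1-simplices (12): [0,2], [0,4], [0,7], [1,3], [1,5], [1,6], [2,4], [2,7], [3,5], [3,6], [4,7], [5,6]
  2-simplices (8): [0,2,4], [0,2,7], [0,4,7], [1,3,5], [1,3,6], [1,5,6], [2,4,7], [3,5,6]
  3-simplices (1): [1,3,5,6]

Hence C_0 ≅ Z^8, C_1 ≅ Z^12, C_2 ≅ Z^8, C_3 ≅ Z^1.

∂_1: C_1 → C_0 maps an edge to its endpoints' difference, ∂[p,q] = q − p.
The resulting 8×12 matrix has rank 6, and its Smith normal form has invariant factors (1,1,1,1,1,1).

Boundary ∂_2: C_2 → C_1 sends each 2-simplex [p,q,r] to [q,r] − [p,r] + [p,q]. For instance
  ∂[0,4,7] = [4,7] − [0,7] + [0,4],
  ∂[2,4,7] = [4,7] − [2,7] + [2,4].
The 12×8 boundary matrix has rank 6 and Smith normal form diag(1,1,1,1,1,1).

The boundary map ∂_3: C_3 → C_2 sends each 3-simplex σ to the alternating sum Σ_i (−1)^i (σ with its i-th vertex removed). For instance
  ∂[1,3,5,6] = [3,5,6] − [1,5,6] + [1,3,6] − [1,3,5].
As a 8×1 matrix over Z this has rank 1, with invariant factors (1).

Computing H_k = (kernel of ∂_k) / (image of ∂_{k+1}):

  H_0: rank C_0 − rank ∂_1 = 8 − 6 = 2, and the invariant factors of ∂_1 are all 1, so H_0 ≅ Z^2.
  H_1: rank ker ∂_1 − rank ∂_2 = (12 − 6) − 6 = 0, and the invariant factors of ∂_2 are all 1, so H_1 ≅ 0.
  H_2: rank ker ∂_2 − rank ∂_3 = (8 − 6) − 1 = 1, and the invariant factors of ∂_3 are all 1, so H_2 ≅ Z.
  H_3: rank ker ∂_3 − rank ∂_4 = (1 − 1) − 0 = 0, and there is no ∂_4, so H_3 ≅ 0.

H_0 ≅ Z^2,  H_1 = 0,  H_2 ≅ Z,  H_3 = 0.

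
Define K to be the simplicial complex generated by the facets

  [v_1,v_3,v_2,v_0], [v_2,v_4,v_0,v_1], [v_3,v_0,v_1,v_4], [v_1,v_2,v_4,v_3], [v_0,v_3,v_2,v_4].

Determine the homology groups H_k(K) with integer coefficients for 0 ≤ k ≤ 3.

H_0 ≅ Z,  H_1 = 0,  H_2 = 0,  H_3 ≅ Z.

Fix the vertex order v_0 < v_1 < v_2 < v_3 < v_4 and write every simplex with vertices in increasing order. Then dim K = 3 and the simplices of K are:

  0-simplices (5): [v_0], [v_1], [v_2], [v_3], [v_4]
  1-simplices (10): [v_0,v_1], [v_0,v_2], [v_0,v_3], [v_0,v_4], [v_1,v_2], [v_1,v_3], [v_1,v_4], [v_2,v_3], [v_2,v_4], [v_3,v_4]
  2-simplices (10): [v_0,v_1,v_2], [v_0,v_1,v_3], [v_0,v_1,v_4], [v_0,v_2,v_3], [v_0,v_2,v_4], [v_0,v_3,v_4], [v_1,v_2,v_3], [v_1,v_2,v_4], [v_1,v_3,v_4], [v_2,v_3,v_4]
  3-simplices (5): [v_0,v_1,v_2,v_3], [v_0,v_1,v_2,v_4], [v_0,v_1,v_3,v_4], [v_0,v_2,v_3,v_4], [v_1,v_2,v_3,v_4]

giving chain groups C_0 ≅ Z^5, C_1 ≅ Z^10, C_2 ≅ Z^10, C_3 ≅ Z^5.

∂_1: C_1 → C_0 maps an edge to its endpoints' difference, ∂[p,q] = q − p. For instance
  ∂[v_1,v_2] = [v_2] − [v_1].
The resulting 5×10 matrix has rank 4, and its Smith normal form has invariant factors (1,1,1,1).

Boundary ∂_2: C_2 → C_1 acts by ∂[p,q,r] = [q,r] − [p,r] + [p,q]. For instance
  ∂[v_2,v_3,v_4] = [v_3,v_4] − [v_2,v_4] + [v_2,v_3],
  ∂[v_0,v_3,v_4] = [v_3,v_4] − [v_0,v_4] + [v_0,v_3].
This gives a 10×10 integer matrix of rank 6; reducing to Smith normal form yields diagonal entries (1,1,1,1,1,1).

Boundary ∂_3: C_3 → C_2 sends each 3-simplex σ to the alternating sum Σ_i (−1)^i (σ with its i-th vertex removed). For instance
  ∂[v_0,v_2,v_3,v_4] = [v_2,v_3,v_4] − [v_0,v_3,v_4] + [v_0,v_2,v_4] − [v_0,v_2,v_3],
  ∂[v_0,v_1,v_2,v_4] = [v_1,v_2,v_4] − [v_0,v_2,v_4] + [v_0,v_1,v_4] − [v_0,v_1,v_2].
This gives a 10×5 integer matrix of rank 4; reducing to Smith normal form yields diagonal entries (1,1,1,1).

Computing H_k = (kernel of ∂_k) / (image of ∂_{k+1}):

  H_0: rank C_0 − rank ∂_1 = 5 − 4 = 1, and the invariant factors of ∂_1 are all 1, so H_0 = Z.
  H_1: rank ker ∂_1 − rank ∂_2 = (10 − 4) − 6 = 0, and the invariant factors of ∂_2 are all 1, so H_1 = 0.
  H_2: rank ker ∂_2 − rank ∂_3 = (10 − 6) − 4 = 0, and the invariant factors of ∂_3 are all 1, so H_2 = 0.
  H_3: rank ker ∂_3 − rank ∂_4 = (5 − 4) − 0 = 1, and there is no ∂_4, so H_3 = Z.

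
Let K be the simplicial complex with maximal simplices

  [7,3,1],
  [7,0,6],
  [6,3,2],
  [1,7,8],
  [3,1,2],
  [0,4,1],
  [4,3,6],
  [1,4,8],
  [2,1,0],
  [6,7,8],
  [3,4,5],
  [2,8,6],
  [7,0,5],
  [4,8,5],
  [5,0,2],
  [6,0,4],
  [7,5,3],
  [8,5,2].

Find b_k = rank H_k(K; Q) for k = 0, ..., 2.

K has 9 vertices, 27 edges, 18 triangles.
rank ∂_0 = 0, rank ∂_1 = 8 ⇒ b_0 = 9 − 0 − 8 = 1; all invariant factors of ∂_1 are 1 so no torsion. So H_0 ≅ Z.
rank ∂_1 = 8, rank ∂_2 = 17 ⇒ b_1 = 27 − 8 − 17 = 2; all invariant factors of ∂_2 are 1 so no torsion. So H_1 ≅ Z^2.
rank ∂_2 = 17, rank ∂_3 = 0 ⇒ b_2 = 18 − 17 − 0 = 1. So H_2 ≅ Z.

b_0 = 1, b_1 = 2, b_2 = 1.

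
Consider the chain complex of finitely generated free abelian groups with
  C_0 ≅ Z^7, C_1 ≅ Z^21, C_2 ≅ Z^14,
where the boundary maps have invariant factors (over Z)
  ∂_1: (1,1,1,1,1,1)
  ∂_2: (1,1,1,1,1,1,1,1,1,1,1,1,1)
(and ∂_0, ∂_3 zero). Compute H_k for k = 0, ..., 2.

H_0: b_0 = 7 − 0 − 6 = 1; torsion from ∂_1 factors > 1: none. So H_0 = Z.
H_1: b_1 = 21 − 6 − 13 = 2; torsion from ∂_2 factors > 1: none. So H_1 = Z^2.
H_2: b_2 = 14 − 13 − 0 = 1; torsion from ∂_3 factors > 1: none. So H_2 = Z.

H_0 = Z,  H_1 = Z^2,  H_2 = Z.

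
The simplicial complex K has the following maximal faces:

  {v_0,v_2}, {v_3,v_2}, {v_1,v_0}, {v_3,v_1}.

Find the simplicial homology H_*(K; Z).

H_0 ≅ Z,  H_1 ≅ Z.

We work with the vertex ordering v_0 < v_1 < v_2 < v_3. The simplices of K, each written with vertices in increasing order, are:

  0-simplices (4): [v_0], [v_1], [v_2], [v_3]
  1-simplices (4): [v_0,v_1], [v_0,v_2], [v_1,v_3], [v_2,v_3]

so the chain groups are C_0 ≅ Z^4, C_1 ≅ Z^4.

∂_1: C_1 → C_0 maps an edge to its endpoints' difference, ∂[p,q] = q − p. For instance
  ∂[v_0,v_1] = [v_1] − [v_0].
As a 4×4 matrix over Z this has rank 3, with invariant factors (1,1,1).

Computing H_k = (kernel of ∂_k) / (image of ∂_{k+1}):

  H_0: rank C_0 − rank ∂_1 = 4 − 3 = 1, and the invariant factors of ∂_1 are all 1, so H_0 ≅ Z.
  H_1: rank ker ∂_1 − rank ∂_2 = (4 − 3) − 0 = 1, and there is no ∂_2, so H_1 ≅ Z.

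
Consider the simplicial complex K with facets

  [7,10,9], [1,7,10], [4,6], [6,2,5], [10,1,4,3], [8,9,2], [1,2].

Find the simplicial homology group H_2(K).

Fix the vertex order 1 < 2 < 3 < 4 < 5 < 6 < 7 < 8 < 9 < 10 and write every simplex with vertices in increasing order. Then dim K = 3 and the simplices of K are:

  0-simplices (10): [1], [2], [3], [4], [5], [6], [7], [8], [9], [10]
  1-simplices (18): [1,2], [1,3], [1,4], [1,7], [1,10], [2,5], [2,6], [2,8], [2,9], [3,4], [3,10], [4,6], [4,10], [5,6], [7,9], [7,10], [8,9], [9,10]
  2-simplices (8): [1,3,4], [1,3,10], [1,4,10], [1,7,10], [2,5,6], [2,8,9], [3,4,10], [7,9,10]
  3-simplices (1): [1,3,4,10]

Hence C_0 ≅ Z^10, C_1 ≅ Z^18, C_2 ≅ Z^8, C_3 ≅ Z^1.

The boundary map ∂_1: C_1 → C_0 is given by ∂[p,q] = [q] − [p]. For instance
  ∂[2,6] = [6] − [2].
As a 10×18 matrix over Z this has rank 9, with invariant factors (1,1,1,1,1,1,1,1,1).

Boundary ∂_2: C_2 → C_1 sends each 2-simplex [p,q,r] to [q,r] − [p,r] + [p,q]. For instance
  ∂[1,3,4] = [3,4] − [1,4] + [1,3],
  ∂[1,7,10] = [7,10] − [1,10] + [1,7].
As a 18×8 matrix over Z this has rank 7, with invariant factors (1,1,1,1,1,1,1).

The boundary map ∂_3: C_3 → C_2 sends each 3-simplex σ to the alternating sum Σ_i (−1)^i (σ with its i-th vertex removed). For instance
  ∂[1,3,4,10] = [3,4,10] − [1,4,10] + [1,3,10] − [1,3,4].
The 8×1 boundary matrix has rank 1 and Smith normal form diag(1).

From H_k ≅ ker(∂_k) / im(∂_{k+1}) we obtain:

  H_2: rank ker ∂_2 − rank ∂_3 = (8 − 7) − 1 = 0, and the invariant factors of ∂_3 are all 1, so H_2 ≅ 0.

H_2 = 0.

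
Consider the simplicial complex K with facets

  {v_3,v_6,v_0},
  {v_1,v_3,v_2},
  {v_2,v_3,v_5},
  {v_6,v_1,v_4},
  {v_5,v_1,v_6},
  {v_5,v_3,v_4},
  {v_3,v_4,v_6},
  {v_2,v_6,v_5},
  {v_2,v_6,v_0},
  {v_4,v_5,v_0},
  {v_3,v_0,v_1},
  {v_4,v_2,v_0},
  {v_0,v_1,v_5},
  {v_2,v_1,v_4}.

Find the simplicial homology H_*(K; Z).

H_0 = Z,  H_1 = Z^2,  H_2 = Z.

We work with the vertex ordering v_0 < v_1 < v_2 < v_3 < v_4 < v_5 < v_6. The simplices of K, each written with vertices in increasing order, are:

  0-simplices (7): [v_0], [v_1], [v_2], [v_3], [v_4], [v_5], [v_6]
  1-simplices (21): (21 of them)
  2-simplices (14): (14 of them)

Hence C_0 ≅ Z^7, C_1 ≅ Z^21, C_2 ≅ Z^14.

Boundary ∂_1: C_1 → C_0 maps an edge to its endpoints' difference, ∂[p,q] = q − p. For instance
  ∂[v_2,v_3] = [v_3] − [v_2].
This gives a 7×21 integer matrix of rank 6; reducing to Smith normal form yields diagonal entries (1,1,1,1,1,1).

The boundary map ∂_2: C_2 → C_1 acts by ∂[p,q,r] = [q,r] − [p,r] + [p,q]. For instance
  ∂[v_0,v_4,v_5] = [v_4,v_5] − [v_0,v_5] + [v_0,v_4],
  ∂[v_2,v_3,v_5] = [v_3,v_5] − [v_2,v_5] + [v_2,v_3].
As a 21×14 matrix over Z this has rank 13, with invariant factors (1,1,1,1,1,1,1,1,1,1,1,1,1).

Now H_k = ker ∂_k / im ∂_{k+1}, so:

  H_0: rank C_0 − rank ∂_1 = 7 − 6 = 1, and the invariant factors of ∂_1 are all 1, so H_0 = Z.
  H_1: rank ker ∂_1 − rank ∂_2 = (21 − 6) − 13 = 2, and the invariant factors of ∂_2 are all 1, so H_1 = Z^2.
  H_2: rank ker ∂_2 − rank ∂_3 = (14 − 13) − 0 = 1, and there is no ∂_3, so H_2 = Z.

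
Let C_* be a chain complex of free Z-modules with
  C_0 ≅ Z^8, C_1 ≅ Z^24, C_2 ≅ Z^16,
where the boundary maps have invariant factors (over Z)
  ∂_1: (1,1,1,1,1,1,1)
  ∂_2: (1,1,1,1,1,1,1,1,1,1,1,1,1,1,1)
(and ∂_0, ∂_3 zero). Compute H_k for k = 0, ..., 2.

H_0: b_0 = 8 − 0 − 7 = 1; torsion from ∂_1 factors > 1: none. So H_0 ≅ Z.
H_1: b_1 = 24 − 7 − 15 = 2; torsion from ∂_2 factors > 1: none. So H_1 ≅ Z^2.
H_2: b_2 = 16 − 15 − 0 = 1; torsion from ∂_3 factors > 1: none. So H_2 ≅ Z.

H_0 ≅ Z,  H_1 ≅ Z^2,  H_2 ≅ Z.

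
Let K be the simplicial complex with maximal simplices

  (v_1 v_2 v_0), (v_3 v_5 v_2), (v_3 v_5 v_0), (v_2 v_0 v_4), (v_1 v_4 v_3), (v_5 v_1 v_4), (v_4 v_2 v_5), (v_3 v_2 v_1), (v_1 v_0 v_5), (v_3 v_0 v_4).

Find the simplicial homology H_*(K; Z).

We work with the vertex ordering v_0 < v_1 < v_2 < v_3 < v_4 < v_5. The simplices of K, each written with vertices in increasing order, are:

  0-simplices (6): [v_0], [v_1], [v_2], [v_3], [v_4], [v_5]
  1-simplices (15): (15 of them)
  2-simplices (10): [v_0,v_1,v_2], [v_0,v_1,v_5], [v_0,v_2,v_4], [v_0,v_3,v_4], [v_0,v_3,v_5], [v_1,v_2,v_3], [v_1,v_3,v_4], [v_1,v_4,v_5], [v_2,v_3,v_5], [v_2,v_4,v_5]

so the chain groups are C_0 ≅ Z^6, C_1 ≅ Z^15, C_2 ≅ Z^10.

∂_1: C_1 → C_0 maps an edge to its endpoints' difference, ∂[p,q] = q − p. For instance
  ∂[v_0,v_1] = [v_1] − [v_0].
This gives a 6×15 integer matrix of rank 5; reducing to Smith normal form yields diagonal entries (1,1,1,1,1).

Boundary ∂_2: C_2 → C_1 maps a triangle to the signed sum of its edges. For instance
  ∂[v_1,v_4,v_5] = [v_4,v_5] − [v_1,v_5] + [v_1,v_4],
  ∂[v_0,v_1,v_5] = [v_1,v_5] − [v_0,v_5] + [v_0,v_1].
The 15×10 boundary matrix has rank 10 and Smith normal form diag(1,1,1,1,1,1,1,1,1,2).

From H_k ≅ ker(∂_k) / im(∂_{k+1}) we obtain:

  H_0: rank C_0 − rank ∂_1 = 6 − 5 = 1, and the invariant factors of ∂_1 are all 1, so H_0 = Z.
  H_1: rank ker ∂_1 − rank ∂_2 = (15 − 5) − 10 = 0, and ∂_2 has invariant factor 2 > 1, so H_1 = Z/2.
  H_2: rank ker ∂_2 − rank ∂_3 = (10 − 10) − 0 = 0, and there is no ∂_3, so H_2 = 0.

(K is a triangulation of the real projective plane RP^2.)

H_0 = Z,  H_1 = Z/2,  H_2 = 0.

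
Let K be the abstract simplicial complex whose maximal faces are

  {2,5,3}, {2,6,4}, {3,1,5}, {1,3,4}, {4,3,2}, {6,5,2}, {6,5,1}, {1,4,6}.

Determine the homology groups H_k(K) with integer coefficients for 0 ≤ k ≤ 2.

Take the total order 1 < 2 < 3 < 4 < 5 < 6 on the vertex set. Then K (dimension 2) consists of the simplices:

  0-simplices (6): [1], [2], [3], [4], [5], [6]
  1-simplices (12): [1,3], [1,4], [1,5], [1,6], [2,3], [2,4], [2,5], [2,6], [3,4], [3,5], [4,6], [5,6]
  2-simplices (8): [1,3,4], [1,3,5], [1,4,6], [1,5,6], [2,3,4], [2,3,5], [2,4,6], [2,5,6]

so the chain groups are C_0 ≅ Z^6, C_1 ≅ Z^12, C_2 ≅ Z^8.

Boundary ∂_1: C_1 → C_0 maps an edge to its endpoints' difference, ∂[p,q] = q − p. For instance
  ∂[3,5] = [5] − [3].
The resulting 6×12 matrix has rank 5, and its Smith normal form has invariant factors (1,1,1,1,1).

The boundary map ∂_2: C_2 → C_1 sends each 2-simplex [p,q,r] to [q,r] − [p,r] + [p,q]. For instance
  ∂[2,5,6] = [5,6] − [2,6] + [2,5],
  ∂[1,3,5] = [3,5] − [1,5] + [1,3].
The 12×8 boundary matrix has rank 7 and Smith normal form diag(1,1,1,1,1,1,1).

Reading off H_k = ker ∂_k / im ∂_{k+1}:

  H_0: rank C_0 − rank ∂_1 = 6 − 5 = 1, and the invariant factors of ∂_1 are all 1, so H_0 = Z.
  H_1: rank ker ∂_1 − rank ∂_2 = (12 − 5) − 7 = 0, and the invariant factors of ∂_2 are all 1, so H_1 = 0.
  H_2: rank ker ∂_2 − rank ∂_3 = (8 − 7) − 0 = 1, and there is no ∂_3, so H_2 = Z.

As a check, the Euler characteristic is 6 − 12 + 8 = 2, which agrees with 1 − 0 + 1 = 2.

H_0 = Z,  H_1 = 0,  H_2 = Z.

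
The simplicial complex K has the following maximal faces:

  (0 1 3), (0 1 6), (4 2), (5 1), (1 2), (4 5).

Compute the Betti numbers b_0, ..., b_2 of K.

Order the vertices as 0 < 1 < 2 < 3 < 4 < 5 < 6. Listing each simplex with vertices in this order, K has dimension 2 with simplices:

  0-simplices (7): [0], [1], [2], [3], [4], [5], [6]
  1-simplices (9): [0,1], [0,3], [0,6], [1,2], [1,3], [1,5], [1,6], [2,4], [4,5]
  2-simplices (2): [0,1,3], [0,1,6]

so the chain groups are C_0 ≅ Z^7, C_1 ≅ Z^9, C_2 ≅ Z^2.

Boundary ∂_1: C_1 → C_0 is given by ∂[p,q] = [q] − [p].
The 7×9 boundary matrix has rank 6 and Smith normal form diag(1,1,1,1,1,1).

Boundary ∂_2: C_2 → C_1 maps a triangle to the signed sum of its edges. For instance
  ∂[0,1,6] = [1,6] − [0,6] + [0,1],
  ∂[0,1,3] = [1,3] − [0,3] + [0,1].
The resulting 9×2 matrix has rank 2, and its Smith normal form has invariant factors (1,1).

Reading off H_k = ker ∂_k / im ∂_{k+1}:

  H_0: rank C_0 − rank ∂_1 = 7 − 6 = 1, and the invariant factors of ∂_1 are all 1, so H_0 = Z.
  H_1: rank ker ∂_1 − rank ∂_2 = (9 − 6) − 2 = 1, and the invariant factors of ∂_2 are all 1, so H_1 = Z.
  H_2: rank ker ∂_2 − rank ∂_3 = (2 − 2) − 0 = 0, and there is no ∂_3, so H_2 = 0.

Hence the Betti numbers are b_0 = 1, b_1 = 1, b_2 = 0.

b_0 = 1, b_1 = 1, b_2 = 0.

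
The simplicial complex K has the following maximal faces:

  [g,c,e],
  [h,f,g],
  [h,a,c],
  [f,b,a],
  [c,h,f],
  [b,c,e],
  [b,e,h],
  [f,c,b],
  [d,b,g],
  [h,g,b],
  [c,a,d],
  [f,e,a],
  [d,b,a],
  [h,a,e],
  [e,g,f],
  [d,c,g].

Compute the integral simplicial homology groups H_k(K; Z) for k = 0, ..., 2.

Fix the vertex order a < b < c < d < e < f < g < h and write every simplex with vertices in increasing order. Then dim K = 2 and the simplices of K are:

  0-simplices (8): a, b, c, d, e, f, g, h
  1-simplices (24): ab, ac, ad, ae, af, ah, bc, bd, be, bf, bg, bh, cd, ce, cf, cg, ch, dg, ef, eg, eh, fg, fh, gh
  2-simplices (16): abd, abf, acd, ach, aef, aeh, bce, bcf, bdg, beh, bgh, cdg, ceg, cfh, efg, fgh

so the chain groups are C_0 ≅ Z^8, C_1 ≅ Z^24, C_2 ≅ Z^16.

The boundary map ∂_1: C_1 → C_0 maps an edge to its endpoints' difference, ∂[p,q] = q − p. For instance
  ∂bd = d − b.
The resulting 8×24 matrix has rank 7, and its Smith normal form has invariant factors (1,1,1,1,1,1,1).

The boundary map ∂_2: C_2 → C_1 maps a triangle to the signed sum of its edges. For instance
  ∂fgh = gh − fh + fg,
  ∂bdg = dg − bg + bd.
This gives a 24×16 integer matrix of rank 15; reducing to Smith normal form yields diagonal entries (1,1,1,1,1,1,1,1,1,1,1,1,1,1,1).

From H_k ≅ ker(∂_k) / im(∂_{k+1}) we obtain:

  H_0: rank C_0 − rank ∂_1 = 8 − 7 = 1, and the invariant factors of ∂_1 are all 1, so H_0 = Z.
  H_1: rank ker ∂_1 − rank ∂_2 = (24 − 7) − 15 = 2, and the invariant factors of ∂_2 are all 1, so H_1 = Z^2.
  H_2: rank ker ∂_2 − rank ∂_3 = (16 − 15) − 0 = 1, and there is no ∂_3, so H_2 = Z.

(K is a triangulation of the torus T^2.)

H_0 = Z,  H_1 = Z^2,  H_2 = Z.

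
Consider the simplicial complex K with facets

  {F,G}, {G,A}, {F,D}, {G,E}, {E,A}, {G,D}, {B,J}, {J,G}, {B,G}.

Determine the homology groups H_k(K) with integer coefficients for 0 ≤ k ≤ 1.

We work with the vertex ordering A < B < D < E < F < G < J. The simplices of K, each written with vertices in increasing order, are:

  0-simplices (7): A, B, D, E, F, G, J
  1-simplices (9): AE, AG, BG, BJ, DF, DG, EG, FG, GJ

Hence C_0 ≅ Z^7, C_1 ≅ Z^9.

Boundary ∂_1: C_1 → C_0 is given by ∂[p,q] = [q] − [p]. For instance
  ∂AE = E − A.
This gives a 7×9 integer matrix of rank 6; reducing to Smith normal form yields diagonal entries (1,1,1,1,1,1).

Computing H_k = (kernel of ∂_k) / (image of ∂_{k+1}):

  H_0: rank C_0 − rank ∂_1 = 7 − 6 = 1, and the invariant factors of ∂_1 are all 1, so H_0 ≅ Z.
  H_1: rank ker ∂_1 − rank ∂_2 = (9 − 6) − 0 = 3, and there is no ∂_2, so H_1 ≅ Z^3.

H_0 ≅ Z,  H_1 ≅ Z^3.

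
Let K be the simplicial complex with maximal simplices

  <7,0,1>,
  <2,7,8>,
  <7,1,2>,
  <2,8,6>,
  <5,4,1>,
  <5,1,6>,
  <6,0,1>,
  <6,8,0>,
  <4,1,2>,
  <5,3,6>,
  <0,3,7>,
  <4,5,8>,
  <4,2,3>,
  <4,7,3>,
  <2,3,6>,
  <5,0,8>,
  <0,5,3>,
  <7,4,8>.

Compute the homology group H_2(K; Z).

Order the vertices as 0 < 1 < 2 < 3 < 4 < 5 < 6 < 7 < 8. Listing each simplex with vertices in this order, K has dimension 2 with simplices:

  0-simplices (9): [0], [1], [2], [3], [4], [5], [6], [7], [8]
  1-simplices (27): (27 of them)
  2-simplices (18): [0,1,6], [0,1,7], [0,3,5], [0,3,7], [0,5,8], [0,6,8], [1,2,4], [1,2,7], [1,4,5], [1,5,6], [2,3,4], [2,3,6], [2,6,8], [2,7,8], [3,4,7], [3,5,6], [4,5,8], [4,7,8]

so the chain groups are C_0 ≅ Z^9, C_1 ≅ Z^27, C_2 ≅ Z^18.

Boundary ∂_1: C_1 → C_0 sends each edge [p,q] (with p < q) to q − p.
This gives a 9×27 integer matrix of rank 8; reducing to Smith normal form yields diagonal entries (1,1,1,1,1,1,1,1).

The boundary map ∂_2: C_2 → C_1 acts by ∂[p,q,r] = [q,r] − [p,r] + [p,q]. For instance
  ∂[1,4,5] = [4,5] − [1,5] + [1,4],
  ∂[0,6,8] = [6,8] − [0,8] + [0,6].
This gives a 27×18 integer matrix of rank 18; reducing to Smith normal form yields diagonal entries (1,1,1,1,1,1,1,1,1,1,1,1,1,1,1,1,1,2).

Now H_k = ker ∂_k / im ∂_{k+1}, so:

  H_2: rank ker ∂_2 − rank ∂_3 = (18 − 18) − 0 = 0, and there is no ∂_3, so H_2 = 0.

H_2 ≅ 0.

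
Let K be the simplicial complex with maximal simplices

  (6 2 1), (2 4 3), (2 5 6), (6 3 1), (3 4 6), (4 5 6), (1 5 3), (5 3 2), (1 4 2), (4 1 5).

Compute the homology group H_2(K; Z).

H_2 ≅ 0.

Order the vertices as 1 < 2 < 3 < 4 < 5 < 6. Listing each simplex with vertices in this order, K has dimension 2 with simplices:

  0-simplices (6): [1], [2], [3], [4], [5], [6]
  1-simplices (15): [1,2], [1,3], [1,4], [1,5], [1,6], [2,3], [2,4], [2,5], [2,6], [3,4], [3,5], [3,6], [4,5], [4,6], [5,6]
  2-simplices (10): [1,2,4], [1,2,6], [1,3,5], [1,3,6], [1,4,5], [2,3,4], [2,3,5], [2,5,6], [3,4,6], [4,5,6]

giving chain groups C_0 ≅ Z^6, C_1 ≅ Z^15, C_2 ≅ Z^10.

Boundary ∂_1: C_1 → C_0 maps an edge to its endpoints' difference, ∂[p,q] = q − p.
The 6×15 boundary matrix has rank 5 and Smith normal form diag(1,1,1,1,1).

Boundary ∂_2: C_2 → C_1 acts by ∂[p,q,r] = [q,r] − [p,r] + [p,q]. For instance
  ∂[2,3,4] = [3,4] − [2,4] + [2,3],
  ∂[3,4,6] = [4,6] − [3,6] + [3,4].
This gives a 15×10 integer matrix of rank 10; reducing to Smith normal form yields diagonal entries (1,1,1,1,1,1,1,1,1,2).

Reading off H_k = ker ∂_k / im ∂_{k+1}:

  H_2: rank ker ∂_2 − rank ∂_3 = (10 − 10) − 0 = 0, and there is no ∂_3, so H_2 ≅ 0.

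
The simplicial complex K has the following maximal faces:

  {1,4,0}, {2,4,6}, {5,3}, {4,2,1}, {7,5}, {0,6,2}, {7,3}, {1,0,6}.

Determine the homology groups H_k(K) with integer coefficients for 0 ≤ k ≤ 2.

Fix the vertex order 0 < 1 < 2 < 3 < 4 < 5 < 6 < 7 and write every simplex with vertices in increasing order. Then dim K = 2 and the simplices of K are:

  0-simplices (8): [0], [1], [2], [3], [4], [5], [6], [7]
  1-simplices (13): [0,1], [0,2], [0,4], [0,6], [1,2], [1,4], [1,6], [2,4], [2,6], [3,5], [3,7], [4,6], [5,7]
  2-simplices (5): [0,1,4], [0,1,6], [0,2,6], [1,2,4], [2,4,6]

so the chain groups are C_0 ≅ Z^8, C_1 ≅ Z^13, C_2 ≅ Z^5.

∂_1: C_1 → C_0 sends each edge [p,q] (with p < q) to q − p. For instance
  ∂[0,4] = [4] − [0].
The resulting 8×13 matrix has rank 6, and its Smith normal form has invariant factors (1,1,1,1,1,1).

The boundary map ∂_2: C_2 → C_1 acts by ∂[p,q,r] = [q,r] − [p,r] + [p,q]. For instance
  ∂[0,2,6] = [2,6] − [0,6] + [0,2],
  ∂[0,1,4] = [1,4] − [0,4] + [0,1].
This gives a 13×5 integer matrix of rank 5; reducing to Smith normal form yields diagonal entries (1,1,1,1,1).

Now H_k = ker ∂_k / im ∂_{k+1}, so:

  H_0: rank C_0 − rank ∂_1 = 8 − 6 = 2, and the invariant factors of ∂_1 are all 1, so H_0 ≅ Z^2.
  H_1: rank ker ∂_1 − rank ∂_2 = (13 − 6) − 5 = 2, and the invariant factors of ∂_2 are all 1, so H_1 ≅ Z^2.
  H_2: rank ker ∂_2 − rank ∂_3 = (5 − 5) − 0 = 0, and there is no ∂_3, so H_2 ≅ 0.

As a check, the Euler characteristic is 8 − 13 + 5 = 0, which agrees with 2 − 2 + 0 = 0.
(K is a triangulation of the disjoint union of the circle S^1 and the Möbius band.)

H_0 ≅ Z^2,  H_1 ≅ Z^2,  H_2 = 0.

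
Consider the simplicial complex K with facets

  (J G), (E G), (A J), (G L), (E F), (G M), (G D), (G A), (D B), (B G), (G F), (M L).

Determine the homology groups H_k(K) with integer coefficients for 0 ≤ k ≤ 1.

H_0 ≅ Z,  H_1 ≅ Z^4.

Fix the vertex order A < B < D < E < F < G < J < L < M and write every simplex with vertices in increasing order. Then dim K = 1 and the simplices of K are:

  0-simplices (9): A, B, D, E, F, G, J, L, M
  1-simplices (12): AG, AJ, BD, BG, DG, EF, EG, FG, GJ, GL, GM, LM

Hence C_0 ≅ Z^9, C_1 ≅ Z^12.

Boundary ∂_1: C_1 → C_0 is given by ∂[p,q] = [q] − [p]. For instance
  ∂AG = G − A.
The 9×12 boundary matrix has rank 8 and Smith normal form diag(1,1,1,1,1,1,1,1).

Now H_k = ker ∂_k / im ∂_{k+1}, so:

  H_0: rank C_0 − rank ∂_1 = 9 − 8 = 1, and the invariant factors of ∂_1 are all 1, so H_0 ≅ Z.
  H_1: rank ker ∂_1 − rank ∂_2 = (12 − 8) − 0 = 4, and there is no ∂_2, so H_1 ≅ Z^4.

As a check, the Euler characteristic is 9 − 12 = -3, which agrees with 1 − 4 = -3.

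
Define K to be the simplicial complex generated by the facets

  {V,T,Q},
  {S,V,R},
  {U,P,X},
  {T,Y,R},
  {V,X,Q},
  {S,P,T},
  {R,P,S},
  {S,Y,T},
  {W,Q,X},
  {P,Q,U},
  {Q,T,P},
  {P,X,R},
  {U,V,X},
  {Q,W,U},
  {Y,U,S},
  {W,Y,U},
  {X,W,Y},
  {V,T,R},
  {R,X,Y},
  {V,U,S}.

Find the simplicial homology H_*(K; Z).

H_0 = Z,  H_1 = Z ⊕ Z/2Z,  H_2 = 0.

We work with the vertex ordering P < Q < R < S < T < U < V < W < X < Y. The simplices of K, each written with vertices in increasing order, are:

  0-simplices (10): P, Q, R, S, T, U, V, W, X, Y
  1-simplices (30): PQ, PR, PS, PT, PU, PX, QT, QU, QV, QW, QX, RS, RT, RV, RX, RY, ST, SU, SV, SY, TV, TY, UV, UW, UX, UY, VX, WX, WY, XY
  2-simplices (20): PQT, PQU, PRS, PRX, PST, PUX, QTV, QUW, QVX, QWX, RSV, RTV, RTY, RXY, STY, SUV, SUY, UVX, UWY, WXY

Hence C_0 ≅ Z^10, C_1 ≅ Z^30, C_2 ≅ Z^20.

The boundary map ∂_1: C_1 → C_0 sends each edge [p,q] (with p < q) to q − p. For instance
  ∂WX = X − W.
The 10×30 boundary matrix has rank 9 and Smith normal form diag(1,1,1,1,1,1,1,1,1).

∂_2: C_2 → C_1 sends each 2-simplex [p,q,r] to [q,r] − [p,r] + [p,q]. For instance
  ∂PRX = RX − PX + PR,
  ∂QWX = WX − QX + QW.
This gives a 30×20 integer matrix of rank 20; reducing to Smith normal form yields diagonal entries (1,1,1,1,1,1,1,1,1,1,1,1,1,1,1,1,1,1,1,2).

From H_k ≅ ker(∂_k) / im(∂_{k+1}) we obtain:

  H_0: rank C_0 − rank ∂_1 = 10 − 9 = 1, and the invariant factors of ∂_1 are all 1, so H_0 ≅ Z.
  H_1: rank ker ∂_1 − rank ∂_2 = (30 − 9) − 20 = 1, and ∂_2 has invariant factor 2 > 1, so H_1 ≅ Z ⊕ Z/2Z.
  H_2: rank ker ∂_2 − rank ∂_3 = (20 − 20) − 0 = 0, and there is no ∂_3, so H_2 ≅ 0.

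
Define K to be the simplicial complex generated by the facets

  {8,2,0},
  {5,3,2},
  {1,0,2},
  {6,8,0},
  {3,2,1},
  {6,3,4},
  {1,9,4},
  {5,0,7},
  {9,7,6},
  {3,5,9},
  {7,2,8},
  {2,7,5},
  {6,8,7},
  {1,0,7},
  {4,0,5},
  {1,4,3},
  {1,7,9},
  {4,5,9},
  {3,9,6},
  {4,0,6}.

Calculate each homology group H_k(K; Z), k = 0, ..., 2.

H_0 ≅ Z,  H_1 ≅ Z ⊕ Z/2,  H_2 = 0.

Order the vertices as 0 < 1 < 2 < 3 < 4 < 5 < 6 < 7 < 8 < 9. Listing each simplex with vertices in this order, K has dimension 2 with simplices:

  0-simplices (10): [0], [1], [2], [3], [4], [5], [6], [7], [8], [9]
  1-simplices (30): (30 of them)
  2-simplices (20): (20 of them)

giving chain groups C_0 ≅ Z^10, C_1 ≅ Z^30, C_2 ≅ Z^20.

The boundary map ∂_1: C_1 → C_0 sends each edge [p,q] (with p < q) to q − p.
This gives a 10×30 integer matrix of rank 9; reducing to Smith normal form yields diagonal entries (1,1,1,1,1,1,1,1,1).

∂_2: C_2 → C_1 acts by ∂[p,q,r] = [q,r] − [p,r] + [p,q]. For instance
  ∂[0,1,7] = [1,7] − [0,7] + [0,1],
  ∂[1,7,9] = [7,9] − [1,9] + [1,7].
As a 30×20 matrix over Z this has rank 20, with invariant factors (1,1,1,1,1,1,1,1,1,1,1,1,1,1,1,1,1,1,1,2).

Now H_k = ker ∂_k / im ∂_{k+1}, so:

  H_0: rank C_0 − rank ∂_1 = 10 − 9 = 1, and the invariant factors of ∂_1 are all 1, so H_0 ≅ Z.
  H_1: rank ker ∂_1 − rank ∂_2 = (30 − 9) − 20 = 1, and ∂_2 has invariant factor 2 > 1, so H_1 ≅ Z ⊕ Z/2.
  H_2: rank ker ∂_2 − rank ∂_3 = (20 − 20) − 0 = 0, and there is no ∂_3, so H_2 ≅ 0.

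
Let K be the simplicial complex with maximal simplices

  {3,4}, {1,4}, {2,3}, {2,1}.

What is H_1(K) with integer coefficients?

Order the vertices as 1 < 2 < 3 < 4. Listing each simplex with vertices in this order, K has dimension 1 with simplices:

  0-simplices (4): [1], [2], [3], [4]
  1-simplices (4): [1,2], [1,4], [2,3], [3,4]

giving chain groups C_0 ≅ Z^4, C_1 ≅ Z^4.

The boundary map ∂_1: C_1 → C_0 is given by ∂[p,q] = [q] − [p]. For instance
  ∂[1,2] = [2] − [1].
As a 4×4 matrix over Z this has rank 3, with invariant factors (1,1,1).

Now H_k = ker ∂_k / im ∂_{k+1}, so:

  H_1: rank ker ∂_1 − rank ∂_2 = (4 − 3) − 0 = 1, and there is no ∂_2, so H_1 ≅ Z.

H_1 ≅ Z.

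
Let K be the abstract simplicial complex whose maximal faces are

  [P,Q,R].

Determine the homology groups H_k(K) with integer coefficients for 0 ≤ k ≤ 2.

K has 3 vertices, 3 edges, 1 triangle.
rank ∂_0 = 0, rank ∂_1 = 2 ⇒ b_0 = 3 − 0 − 2 = 1; all invariant factors of ∂_1 are 1 so no torsion. So H_0 = Z.
rank ∂_1 = 2, rank ∂_2 = 1 ⇒ b_1 = 3 − 2 − 1 = 0; all invariant factors of ∂_2 are 1 so no torsion. So H_1 = 0.
rank ∂_2 = 1, rank ∂_3 = 0 ⇒ b_2 = 1 − 1 − 0 = 0. So H_2 = 0.

H_0 = Z,  H_1 = 0,  H_2 = 0.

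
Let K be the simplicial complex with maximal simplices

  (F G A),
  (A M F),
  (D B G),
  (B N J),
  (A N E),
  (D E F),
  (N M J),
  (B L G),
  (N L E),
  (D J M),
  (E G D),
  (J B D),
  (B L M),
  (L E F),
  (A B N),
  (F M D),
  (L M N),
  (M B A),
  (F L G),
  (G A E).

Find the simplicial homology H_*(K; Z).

H_0 = Z,  H_1 = Z ⊕ Z_2,  H_2 = 0.

Fix the vertex order A < B < D < E < F < G < J < L < M < N and write every simplex with vertices in increasing order. Then dim K = 2 and the simplices of K are:

  0-simplices (10): A, B, D, E, F, G, J, L, M, N
  1-simplices (30): AB, AE, AF, AG, AM, AN, BD, BG, BJ, BL, BM, BN, DE, DF, DG, DJ, DM, EF, EG, EL, EN, FG, FL, FM, GL, JM, JN, LM, LN, MN
  2-simplices (20): ABM, ABN, AEG, AEN, AFG, AFM, BDG, BDJ, BGL, BJN, BLM, DEF, DEG, DFM, DJM, EFL, ELN, FGL, JMN, LMN

Hence C_0 ≅ Z^10, C_1 ≅ Z^30, C_2 ≅ Z^20.

∂_1: C_1 → C_0 is given by ∂[p,q] = [q] − [p].
The resulting 10×30 matrix has rank 9, and its Smith normal form has invariant factors (1,1,1,1,1,1,1,1,1).

∂_2: C_2 → C_1 maps a triangle to the signed sum of its edges. For instance
  ∂DFM = FM − DM + DF,
  ∂ELN = LN − EN + EL.
The 30×20 boundary matrix has rank 20 and Smith normal form diag(1,1,1,1,1,1,1,1,1,1,1,1,1,1,1,1,1,1,1,2).

From H_k ≅ ker(∂_k) / im(∂_{k+1}) we obtain:

  H_0: rank C_0 − rank ∂_1 = 10 − 9 = 1, and the invariant factors of ∂_1 are all 1, so H_0 = Z.
  H_1: rank ker ∂_1 − rank ∂_2 = (30 − 9) − 20 = 1, and ∂_2 has invariant factor 2 > 1, so H_1 = Z ⊕ Z_2.
  H_2: rank ker ∂_2 − rank ∂_3 = (20 − 20) − 0 = 0, and there is no ∂_3, so H_2 = 0.

(K is a triangulation of the Klein bottle.)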